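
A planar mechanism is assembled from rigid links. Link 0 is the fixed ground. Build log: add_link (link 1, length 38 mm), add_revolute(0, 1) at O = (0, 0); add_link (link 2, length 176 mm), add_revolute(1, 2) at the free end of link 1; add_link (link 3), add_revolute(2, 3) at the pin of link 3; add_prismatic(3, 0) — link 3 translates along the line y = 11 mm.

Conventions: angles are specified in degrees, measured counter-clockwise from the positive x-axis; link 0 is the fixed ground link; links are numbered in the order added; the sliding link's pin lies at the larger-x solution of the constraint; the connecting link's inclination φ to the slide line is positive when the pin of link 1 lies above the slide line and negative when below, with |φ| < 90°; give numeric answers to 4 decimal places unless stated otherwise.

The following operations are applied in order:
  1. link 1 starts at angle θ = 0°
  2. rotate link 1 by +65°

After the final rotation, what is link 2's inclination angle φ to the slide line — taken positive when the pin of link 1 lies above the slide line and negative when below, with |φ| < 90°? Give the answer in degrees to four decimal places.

geometry: r = 38 mm, L = 176 mm, e = 11 mm; θ starts at 0°
rotate link 1 by +65°: θ ← 0° +65° = 65°
h = r sin θ − e = 34.439696 − 11 = 23.439696
sin φ = h / L = 23.439696 / 176 = 0.13318009
φ = arcsin(0.13318009) = 7.653396°

7.6534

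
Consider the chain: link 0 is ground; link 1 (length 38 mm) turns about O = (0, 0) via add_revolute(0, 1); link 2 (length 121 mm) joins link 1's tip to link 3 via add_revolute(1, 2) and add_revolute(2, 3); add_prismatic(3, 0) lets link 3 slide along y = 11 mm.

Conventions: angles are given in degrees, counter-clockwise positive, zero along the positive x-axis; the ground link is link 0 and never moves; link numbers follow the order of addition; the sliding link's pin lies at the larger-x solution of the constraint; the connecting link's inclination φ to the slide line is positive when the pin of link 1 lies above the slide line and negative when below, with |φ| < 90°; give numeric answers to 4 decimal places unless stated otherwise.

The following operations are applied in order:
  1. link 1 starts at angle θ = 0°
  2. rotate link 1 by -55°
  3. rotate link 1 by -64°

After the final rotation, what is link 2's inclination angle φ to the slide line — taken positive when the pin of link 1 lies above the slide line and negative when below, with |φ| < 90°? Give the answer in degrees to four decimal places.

geometry: r = 38 mm, L = 121 mm, e = 11 mm; θ starts at 0°
rotate link 1 by -55°: θ ← 0° -55° = -55°
rotate link 1 by -64°: θ ← -55° -64° = -119°
h = r sin θ − e = -33.235549 − 11 = -44.235549
sin φ = h / L = -44.235549 / 121 = -0.36558305
φ = arcsin(-0.36558305) = -21.443469°

-21.4435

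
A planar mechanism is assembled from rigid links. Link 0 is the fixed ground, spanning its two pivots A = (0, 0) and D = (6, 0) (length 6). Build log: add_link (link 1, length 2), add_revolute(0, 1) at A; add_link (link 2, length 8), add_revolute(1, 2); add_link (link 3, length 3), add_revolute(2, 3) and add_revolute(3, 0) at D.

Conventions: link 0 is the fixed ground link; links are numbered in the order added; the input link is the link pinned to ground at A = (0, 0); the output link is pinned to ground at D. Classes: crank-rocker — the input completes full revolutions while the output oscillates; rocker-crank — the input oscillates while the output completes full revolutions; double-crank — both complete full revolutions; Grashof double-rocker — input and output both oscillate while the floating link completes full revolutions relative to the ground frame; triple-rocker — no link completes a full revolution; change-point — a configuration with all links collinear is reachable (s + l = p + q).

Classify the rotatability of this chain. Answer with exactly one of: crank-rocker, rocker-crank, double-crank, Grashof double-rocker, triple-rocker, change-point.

lengths: ground=6, input=2, coupler=8, output=3
sorted: s=2 (shortest), l=8 (longest), p+q=9
s + l = 10 vs p + q = 9
s + l > p + q → non-Grashof → no link fully rotates → triple-rocker

triple-rocker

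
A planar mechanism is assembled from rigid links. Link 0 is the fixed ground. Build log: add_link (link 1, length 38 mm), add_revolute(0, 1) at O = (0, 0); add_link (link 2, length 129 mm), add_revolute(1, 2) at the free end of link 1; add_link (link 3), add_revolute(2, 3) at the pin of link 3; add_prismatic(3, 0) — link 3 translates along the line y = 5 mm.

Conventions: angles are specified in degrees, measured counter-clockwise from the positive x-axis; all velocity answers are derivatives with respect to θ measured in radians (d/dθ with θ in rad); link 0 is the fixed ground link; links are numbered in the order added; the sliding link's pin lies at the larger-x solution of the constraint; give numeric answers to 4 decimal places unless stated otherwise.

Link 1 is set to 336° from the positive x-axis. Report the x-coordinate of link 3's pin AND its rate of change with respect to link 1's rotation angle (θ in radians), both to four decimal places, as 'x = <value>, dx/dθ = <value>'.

geometry: r = 38 mm, L = 129 mm, e = 5 mm
crank pin P = (r cos θ, r sin θ) = (34.714727, -15.455992)
h = r sin θ − e = -15.455992 − 5 = -20.455992
x = r cos θ + √(L² − h²) = 34.714727 + 127.367784 = 162.082511
dx/dθ = −r sin θ − h·r cos θ/√(L² − h²) (θ in radians; h = -20.455992) = 21.031376

x = 162.0825, dx/dθ = 21.0314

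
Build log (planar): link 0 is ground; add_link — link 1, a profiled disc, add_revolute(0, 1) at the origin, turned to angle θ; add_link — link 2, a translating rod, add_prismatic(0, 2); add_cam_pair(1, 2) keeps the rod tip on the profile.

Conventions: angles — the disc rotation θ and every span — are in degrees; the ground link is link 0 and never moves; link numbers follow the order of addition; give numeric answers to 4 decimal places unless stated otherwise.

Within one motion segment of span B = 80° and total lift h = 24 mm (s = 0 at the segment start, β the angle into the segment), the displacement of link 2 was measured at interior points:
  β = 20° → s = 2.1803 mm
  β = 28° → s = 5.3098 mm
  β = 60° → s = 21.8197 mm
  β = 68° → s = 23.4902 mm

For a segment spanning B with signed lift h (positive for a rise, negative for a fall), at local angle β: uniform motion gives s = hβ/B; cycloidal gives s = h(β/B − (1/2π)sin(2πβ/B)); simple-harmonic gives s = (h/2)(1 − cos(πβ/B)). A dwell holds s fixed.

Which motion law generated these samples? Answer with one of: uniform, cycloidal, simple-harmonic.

candidates at β/B = r: uniform s = h·r (linear in β); cycloidal s = h·(r − sin(2πr)/(2π)); simple-harmonic s = (h/2)(1 − cos(πr))
β=20°: printed 2.1803 | uniform 6.0000, cycloidal 2.1803, simple-harmonic 3.5147
β=28°: printed 5.3098 | uniform 8.4000, cycloidal 5.3098, simple-harmonic 6.5521
β=60°: printed 21.8197 | uniform 18.0000, cycloidal 21.8197, simple-harmonic 20.4853
β=68°: printed 23.4902 | uniform 20.4000, cycloidal 23.4902, simple-harmonic 22.6921
only one law matches every sample → cycloidal

cycloidal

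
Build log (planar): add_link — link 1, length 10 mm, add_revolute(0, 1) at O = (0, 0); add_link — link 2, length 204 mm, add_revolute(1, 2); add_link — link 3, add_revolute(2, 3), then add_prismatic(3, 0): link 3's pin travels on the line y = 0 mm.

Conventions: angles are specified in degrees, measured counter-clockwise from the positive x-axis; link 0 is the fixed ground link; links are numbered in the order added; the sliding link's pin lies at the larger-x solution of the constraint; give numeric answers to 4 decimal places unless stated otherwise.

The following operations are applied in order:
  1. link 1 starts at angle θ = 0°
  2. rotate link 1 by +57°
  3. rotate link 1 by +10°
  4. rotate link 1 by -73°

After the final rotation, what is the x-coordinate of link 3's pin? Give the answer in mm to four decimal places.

geometry: r = 10 mm, L = 204 mm, e = 0 mm; θ starts at 0°
rotate link 1 by +57°: θ ← 0° +57° = 57°
rotate link 1 by +10°: θ ← 57° +10° = 67°
rotate link 1 by -73°: θ ← 67° -73° = -6°
crank pin P = (r cos θ, r sin θ) = (9.945219, -1.045285)
h = r sin θ − e = -1.045285 − 0 = -1.045285
x = r cos θ + √(L² − h²) = 9.945219 + 203.997322 = 213.942541

213.9425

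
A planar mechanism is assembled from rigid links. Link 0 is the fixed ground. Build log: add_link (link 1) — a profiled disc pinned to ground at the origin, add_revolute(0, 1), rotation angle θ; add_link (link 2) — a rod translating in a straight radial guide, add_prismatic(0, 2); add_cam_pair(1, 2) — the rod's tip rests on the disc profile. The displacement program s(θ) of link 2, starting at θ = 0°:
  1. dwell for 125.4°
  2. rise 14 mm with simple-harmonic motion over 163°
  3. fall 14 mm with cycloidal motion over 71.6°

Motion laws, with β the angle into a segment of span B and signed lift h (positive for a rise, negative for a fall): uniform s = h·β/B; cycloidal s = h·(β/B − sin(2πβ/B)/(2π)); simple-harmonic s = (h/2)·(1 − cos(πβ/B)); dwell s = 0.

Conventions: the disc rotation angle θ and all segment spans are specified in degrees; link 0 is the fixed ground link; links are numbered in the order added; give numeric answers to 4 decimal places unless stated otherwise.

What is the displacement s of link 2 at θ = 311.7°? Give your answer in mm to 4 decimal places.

seg 1 [0°–125.4°] dwell: s stays 0.0000
seg 2 [125.4°–288.4°] simple-harmonic, h=14: full span → s += 14 → s = 14.0000
seg 3 [288.4°–360°] cycloidal, h=-14: θ=311.7° here. β=23.3, B=71.6. -14·(0.3254 − sin(2π·0.3254)/(2π)) = -2.5732 → s = 11.4268

11.4268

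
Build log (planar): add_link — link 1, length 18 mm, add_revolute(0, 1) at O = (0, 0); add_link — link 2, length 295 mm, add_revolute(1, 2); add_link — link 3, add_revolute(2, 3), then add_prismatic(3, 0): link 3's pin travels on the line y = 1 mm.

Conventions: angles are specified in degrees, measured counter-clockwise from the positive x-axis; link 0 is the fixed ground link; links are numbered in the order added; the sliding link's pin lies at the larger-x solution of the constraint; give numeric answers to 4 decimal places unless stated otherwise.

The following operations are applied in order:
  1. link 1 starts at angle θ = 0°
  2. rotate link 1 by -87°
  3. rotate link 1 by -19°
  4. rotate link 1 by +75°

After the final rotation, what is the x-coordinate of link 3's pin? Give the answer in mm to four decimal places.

geometry: r = 18 mm, L = 295 mm, e = 1 mm; θ starts at 0°
rotate link 1 by -87°: θ ← 0° -87° = -87°
rotate link 1 by -19°: θ ← -87° -19° = -106°
rotate link 1 by +75°: θ ← -106° +75° = -31°
crank pin P = (r cos θ, r sin θ) = (15.429011, -9.270685)
h = r sin θ − e = -9.270685 − 1 = -10.270685
x = r cos θ + √(L² − h²) = 15.429011 + 294.821154 = 310.250166

310.2502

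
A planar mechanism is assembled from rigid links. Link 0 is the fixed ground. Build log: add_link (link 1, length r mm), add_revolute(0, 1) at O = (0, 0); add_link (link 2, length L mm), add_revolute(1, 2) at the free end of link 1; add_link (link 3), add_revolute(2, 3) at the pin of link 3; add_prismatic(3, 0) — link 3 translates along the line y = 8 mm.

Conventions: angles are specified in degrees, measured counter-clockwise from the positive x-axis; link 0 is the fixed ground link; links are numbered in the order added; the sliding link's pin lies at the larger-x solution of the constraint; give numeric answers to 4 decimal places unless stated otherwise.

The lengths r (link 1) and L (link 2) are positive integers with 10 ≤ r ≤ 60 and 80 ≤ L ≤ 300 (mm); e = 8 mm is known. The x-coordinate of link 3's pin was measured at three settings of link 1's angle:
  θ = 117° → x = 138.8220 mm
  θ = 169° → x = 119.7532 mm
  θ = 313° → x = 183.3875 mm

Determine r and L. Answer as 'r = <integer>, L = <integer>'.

constraint per measurement: (x − r cos θ)² + (r sin θ − e)² = L²
subtracting the θ₁ and θ₂ equations cancels the r² and L² terms:
r = (x₁² − x₂²) / (2[(x₁cos θ₁ + e sin θ₁) − (x₂cos θ₂ + e sin θ₂)]) = 41.0000 → r = 41
L² = (x₁ − r cos θ₁)² + (r sin θ₁ − e)² = 25600.0047 → L = 160.0000 → L = 160
check at θ₃=313°: x = 183.3875 (printed 183.3875) ✓

r = 41, L = 160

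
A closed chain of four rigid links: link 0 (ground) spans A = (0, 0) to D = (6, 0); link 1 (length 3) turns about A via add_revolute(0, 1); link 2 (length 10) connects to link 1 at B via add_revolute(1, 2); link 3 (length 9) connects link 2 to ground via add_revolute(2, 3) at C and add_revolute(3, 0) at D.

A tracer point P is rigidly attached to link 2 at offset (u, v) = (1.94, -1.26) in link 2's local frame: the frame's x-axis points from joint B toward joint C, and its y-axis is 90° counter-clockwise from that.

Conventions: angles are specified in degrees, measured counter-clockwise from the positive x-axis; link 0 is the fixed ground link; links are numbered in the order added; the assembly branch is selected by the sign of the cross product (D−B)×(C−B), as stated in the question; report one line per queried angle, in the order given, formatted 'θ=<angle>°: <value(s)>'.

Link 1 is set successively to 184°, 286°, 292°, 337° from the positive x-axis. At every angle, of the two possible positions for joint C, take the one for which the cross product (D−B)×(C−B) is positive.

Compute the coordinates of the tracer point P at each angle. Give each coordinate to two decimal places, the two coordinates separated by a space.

A=(0,0), D=(6.00,0)
θ=184°: B = A + 3.00·(cos184°, sin184°) = (-2.9927, -0.2093)
θ=184°: |BD| = 8.9951
θ=184°: circle(B,10.00) ∩ circle(D,9.00): a=5.5537, h=8.3160
θ=184°:   candidates: C₊=(2.3660,8.2337) cross=74.804; C₋=(2.7530,-8.3939) cross=-74.804
θ=184°:   branch + wants cross > 0 → take C=(2.3660,8.2337) (cross=74.804)
θ=184°: ex = (C−B)/|BC| = (0.5359,0.8443); ey = (-0.8443,0.5359)
θ=184°: P = B + 1.94·ex + -1.26·ey = (-0.8893,0.7535)
θ=286°: B = A + 3.00·(cos286°, sin286°) = (0.8269, -2.8838)
θ=286°: |BD| = 5.9226
θ=286°: circle(B,10.00) ∩ circle(D,9.00): a=4.5653, h=8.8971
θ=286°:   candidates: C₊=(0.4824,7.1103) cross=52.694; C₋=(9.1466,-8.4320) cross=-52.694
θ=286°:   branch + wants cross > 0 → take C=(0.4824,7.1103) (cross=52.694)
θ=286°: ex = (C−B)/|BC| = (-0.0345,0.9994); ey = (-0.9994,-0.0345)
θ=286°: P = B + 1.94·ex + -1.26·ey = (2.0193,-0.9015)
θ=292°: B = A + 3.00·(cos292°, sin292°) = (1.1238, -2.7816)
θ=292°: |BD| = 5.6137
θ=292°: circle(B,10.00) ∩ circle(D,9.00): a=4.4991, h=8.9307
θ=292°:   candidates: C₊=(0.6068,7.2051) cross=50.135; C₋=(9.4569,-8.3096) cross=-50.135
θ=292°:   branch + wants cross > 0 → take C=(0.6068,7.2051) (cross=50.135)
θ=292°: ex = (C−B)/|BC| = (-0.0517,0.9987); ey = (-0.9987,-0.0517)
θ=292°: P = B + 1.94·ex + -1.26·ey = (2.2818,-0.7790)
θ=337°: B = A + 3.00·(cos337°, sin337°) = (2.7615, -1.1722)
θ=337°: |BD| = 3.4441
θ=337°: circle(B,10.00) ∩ circle(D,9.00): a=4.4804, h=8.9401
θ=337°:   candidates: C₊=(3.9317,8.7591) cross=30.791; C₋=(10.0172,-8.0537) cross=-30.791
θ=337°:   branch + wants cross > 0 → take C=(3.9317,8.7591) (cross=30.791)
θ=337°: ex = (C−B)/|BC| = (0.1170,0.9931); ey = (-0.9931,0.1170)
θ=337°: P = B + 1.94·ex + -1.26·ey = (4.2399,0.6070)

θ=184°: -0.89 0.75
θ=286°: 2.02 -0.90
θ=292°: 2.28 -0.78
θ=337°: 4.24 0.61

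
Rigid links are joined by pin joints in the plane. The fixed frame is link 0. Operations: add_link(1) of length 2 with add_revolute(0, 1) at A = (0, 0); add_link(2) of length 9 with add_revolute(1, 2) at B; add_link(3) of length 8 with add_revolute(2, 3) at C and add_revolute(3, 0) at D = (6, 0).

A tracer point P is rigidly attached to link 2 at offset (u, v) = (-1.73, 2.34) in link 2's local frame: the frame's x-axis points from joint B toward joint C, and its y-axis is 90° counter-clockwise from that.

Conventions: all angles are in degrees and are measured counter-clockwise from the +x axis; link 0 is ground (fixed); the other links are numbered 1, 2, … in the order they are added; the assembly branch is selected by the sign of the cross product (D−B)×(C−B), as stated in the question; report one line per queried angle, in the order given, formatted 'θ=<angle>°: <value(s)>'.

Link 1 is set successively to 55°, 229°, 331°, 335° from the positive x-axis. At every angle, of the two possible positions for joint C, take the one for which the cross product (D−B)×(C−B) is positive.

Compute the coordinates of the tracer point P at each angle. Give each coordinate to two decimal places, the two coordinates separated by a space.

A=(0,0), D=(6.00,0)
θ=55°: B = A + 2.00·(cos55°, sin55°) = (1.1472, 1.6383)
θ=55°: |BD| = 5.1219
θ=55°: circle(B,9.00) ∩ circle(D,8.00): a=4.2205, h=7.9491
θ=55°:   candidates: C₊=(7.6885,7.8198) cross=40.714; C₋=(2.6033,-7.2431) cross=-40.714
θ=55°:   branch + wants cross > 0 → take C=(7.6885,7.8198) (cross=40.714)
θ=55°: ex = (C−B)/|BC| = (0.7268,0.6868); ey = (-0.6868,0.7268)
θ=55°: P = B + -1.73·ex + 2.34·ey = (-1.7174,2.1508)
θ=229°: B = A + 2.00·(cos229°, sin229°) = (-1.3121, -1.5094)
θ=229°: |BD| = 7.4663
θ=229°: circle(B,9.00) ∩ circle(D,8.00): a=4.8716, h=7.5675
θ=229°:   candidates: C₊=(1.9290,6.8867) cross=56.501; C₋=(4.9888,-7.9358) cross=-56.501
θ=229°:   branch + wants cross > 0 → take C=(1.9290,6.8867) (cross=56.501)
θ=229°: ex = (C−B)/|BC| = (0.3601,0.9329); ey = (-0.9329,0.3601)
θ=229°: P = B + -1.73·ex + 2.34·ey = (-4.1181,-2.2807)
θ=331°: B = A + 2.00·(cos331°, sin331°) = (1.7492, -0.9696)
θ=331°: |BD| = 4.3599
θ=331°: circle(B,9.00) ∩ circle(D,8.00): a=4.1295, h=7.9967
θ=331°:   candidates: C₊=(3.9970,7.7452) cross=34.865; C₋=(7.5538,-7.8477) cross=-34.865
θ=331°:   branch + wants cross > 0 → take C=(3.9970,7.7452) (cross=34.865)
θ=331°: ex = (C−B)/|BC| = (0.2497,0.9683); ey = (-0.9683,0.2497)
θ=331°: P = B + -1.73·ex + 2.34·ey = (-0.9487,-2.0604)
θ=335°: B = A + 2.00·(cos335°, sin335°) = (1.8126, -0.8452)
θ=335°: |BD| = 4.2718
θ=335°: circle(B,9.00) ∩ circle(D,8.00): a=4.1257, h=7.9987
θ=335°:   candidates: C₊=(4.2741,7.8116) cross=34.169; C₋=(7.4394,-7.8694) cross=-34.169
θ=335°:   branch + wants cross > 0 → take C=(4.2741,7.8116) (cross=34.169)
θ=335°: ex = (C−B)/|BC| = (0.2735,0.9619); ey = (-0.9619,0.2735)
θ=335°: P = B + -1.73·ex + 2.34·ey = (-0.9113,-1.8693)

θ=55°: -1.72 2.15
θ=229°: -4.12 -2.28
θ=331°: -0.95 -2.06
θ=335°: -0.91 -1.87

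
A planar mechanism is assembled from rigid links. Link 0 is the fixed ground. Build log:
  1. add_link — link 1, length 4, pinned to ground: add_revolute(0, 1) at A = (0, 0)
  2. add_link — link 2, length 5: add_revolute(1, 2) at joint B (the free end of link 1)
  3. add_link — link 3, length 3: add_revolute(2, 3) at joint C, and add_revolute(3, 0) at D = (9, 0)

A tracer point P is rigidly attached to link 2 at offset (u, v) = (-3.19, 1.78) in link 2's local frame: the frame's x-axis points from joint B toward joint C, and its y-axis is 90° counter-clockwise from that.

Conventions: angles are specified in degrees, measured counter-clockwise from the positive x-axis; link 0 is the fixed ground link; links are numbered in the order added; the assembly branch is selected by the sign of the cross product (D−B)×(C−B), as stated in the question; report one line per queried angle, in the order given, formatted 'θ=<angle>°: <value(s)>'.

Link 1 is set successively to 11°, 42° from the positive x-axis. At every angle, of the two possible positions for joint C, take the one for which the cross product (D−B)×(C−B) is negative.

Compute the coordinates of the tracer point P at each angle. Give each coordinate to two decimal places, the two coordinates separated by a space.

A=(0,0), D=(9.00,0)
θ=11°: B = A + 4.00·(cos11°, sin11°) = (3.9265, 0.7632)
θ=11°: |BD| = 5.1306
θ=11°: circle(B,5.00) ∩ circle(D,3.00): a=4.1246, h=2.8263
θ=11°:   candidates: C₊=(8.4256,2.9445) cross=14.501; C₋=(7.5847,-2.6452) cross=-14.501
θ=11°:   branch - wants cross < 0 → take C=(7.5847,-2.6452) (cross=-14.501)
θ=11°: ex = (C−B)/|BC| = (0.7316,-0.6817); ey = (0.6817,0.7316)
θ=11°: P = B + -3.19·ex + 1.78·ey = (2.8060,4.2401)
θ=42°: B = A + 4.00·(cos42°, sin42°) = (2.9726, 2.6765)
θ=42°: |BD| = 6.5950
θ=42°: circle(B,5.00) ∩ circle(D,3.00): a=4.5105, h=2.1576
θ=42°:   candidates: C₊=(7.9706,2.8179) cross=14.229; C₋=(6.2193,-1.1259) cross=-14.229
θ=42°:   branch - wants cross < 0 → take C=(6.2193,-1.1259) (cross=-14.229)
θ=42°: ex = (C−B)/|BC| = (0.6493,-0.7605); ey = (0.7605,0.6493)
θ=42°: P = B + -3.19·ex + 1.78·ey = (2.2548,6.2583)

θ=11°: 2.81 4.24
θ=42°: 2.25 6.26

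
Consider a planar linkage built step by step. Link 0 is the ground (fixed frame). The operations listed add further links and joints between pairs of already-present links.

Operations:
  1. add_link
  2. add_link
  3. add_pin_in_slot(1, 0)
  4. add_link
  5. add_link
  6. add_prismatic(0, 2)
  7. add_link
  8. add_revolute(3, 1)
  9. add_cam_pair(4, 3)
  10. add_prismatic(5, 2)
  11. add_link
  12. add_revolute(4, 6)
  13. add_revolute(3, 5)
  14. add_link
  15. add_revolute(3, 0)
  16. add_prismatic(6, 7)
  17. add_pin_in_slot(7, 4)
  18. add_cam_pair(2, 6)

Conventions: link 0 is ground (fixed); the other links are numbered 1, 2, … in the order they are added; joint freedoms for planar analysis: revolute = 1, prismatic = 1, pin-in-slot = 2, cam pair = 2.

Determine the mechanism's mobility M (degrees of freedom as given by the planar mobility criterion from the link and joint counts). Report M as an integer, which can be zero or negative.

L=1 J1=0 J2=0
add link → L=2 J1=0 J2=0
add link → L=3 J1=0 J2=0
PS@1,0 dof=2 J2 → L=3 J1=0 J2=1
add link → L=4 J1=0 J2=1
add link → L=5 J1=0 J2=1
P@0,2 dof=1 J1 → L=5 J1=1 J2=1
add link → L=6 J1=1 J2=1
R@3,1 dof=1 J1 → L=6 J1=2 J2=1
C@4,3 dof=2 J2 → L=6 J1=2 J2=2
P@5,2 dof=1 J1 → L=6 J1=3 J2=2
add link → L=7 J1=3 J2=2
R@4,6 dof=1 J1 → L=7 J1=4 J2=2
R@3,5 dof=1 J1 → L=7 J1=5 J2=2
add link → L=8 J1=5 J2=2
R@3,0 dof=1 J1 → L=8 J1=6 J2=2
P@6,7 dof=1 J1 → L=8 J1=7 J2=2
PS@7,4 dof=2 J2 → L=8 J1=7 J2=3
C@2,6 dof=2 J2 → L=8 J1=7 J2=4
M=3(L−1)−2J1−J2=3·7−2·7−4=3

M = 3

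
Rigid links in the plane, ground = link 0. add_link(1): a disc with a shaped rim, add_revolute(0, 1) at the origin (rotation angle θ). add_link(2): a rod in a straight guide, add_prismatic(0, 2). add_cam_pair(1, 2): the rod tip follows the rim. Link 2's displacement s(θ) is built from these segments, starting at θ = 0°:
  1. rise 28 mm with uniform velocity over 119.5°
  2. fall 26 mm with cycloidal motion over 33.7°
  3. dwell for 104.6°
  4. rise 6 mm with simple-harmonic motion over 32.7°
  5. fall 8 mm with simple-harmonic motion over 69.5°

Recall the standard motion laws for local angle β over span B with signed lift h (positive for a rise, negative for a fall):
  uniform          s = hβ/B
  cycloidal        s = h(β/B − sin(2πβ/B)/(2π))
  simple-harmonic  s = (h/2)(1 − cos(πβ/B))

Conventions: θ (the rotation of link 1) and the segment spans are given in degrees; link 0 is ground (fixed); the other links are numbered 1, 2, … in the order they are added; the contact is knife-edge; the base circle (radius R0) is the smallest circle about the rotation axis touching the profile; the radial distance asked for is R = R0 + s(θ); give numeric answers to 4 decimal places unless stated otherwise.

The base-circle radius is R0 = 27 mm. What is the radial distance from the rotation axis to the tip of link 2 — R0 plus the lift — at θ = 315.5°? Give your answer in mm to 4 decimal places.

segment 1 (0° to 119.5°, uniform, h = 28) is passed completely: s = 0.0000 + (28) = 28.0000
segment 2 (119.5° to 153.2°, cycloidal, h = -26) is passed completely: s = 28.0000 + (-26) = 2.0000
segment 3 (153.2° to 257.8°, dwell): s unchanged at 2.0000
segment 4 (257.8° to 290.5°, simple-harmonic, h = 6) is passed completely: s = 2.0000 + (6) = 8.0000
θ = 315.5° falls in segment 5 (290.5° to 360°, simple-harmonic, h = -8): β = 315.5 − 290.5 = 25°, B = 69.5°; Δs = -8/2·(1 − cos(π·0.3597)) = -2.2936; s = 8.0000 − 2.2936 = 5.7064
R = R0 + s = 27 + 5.7064 = 32.7064

32.7064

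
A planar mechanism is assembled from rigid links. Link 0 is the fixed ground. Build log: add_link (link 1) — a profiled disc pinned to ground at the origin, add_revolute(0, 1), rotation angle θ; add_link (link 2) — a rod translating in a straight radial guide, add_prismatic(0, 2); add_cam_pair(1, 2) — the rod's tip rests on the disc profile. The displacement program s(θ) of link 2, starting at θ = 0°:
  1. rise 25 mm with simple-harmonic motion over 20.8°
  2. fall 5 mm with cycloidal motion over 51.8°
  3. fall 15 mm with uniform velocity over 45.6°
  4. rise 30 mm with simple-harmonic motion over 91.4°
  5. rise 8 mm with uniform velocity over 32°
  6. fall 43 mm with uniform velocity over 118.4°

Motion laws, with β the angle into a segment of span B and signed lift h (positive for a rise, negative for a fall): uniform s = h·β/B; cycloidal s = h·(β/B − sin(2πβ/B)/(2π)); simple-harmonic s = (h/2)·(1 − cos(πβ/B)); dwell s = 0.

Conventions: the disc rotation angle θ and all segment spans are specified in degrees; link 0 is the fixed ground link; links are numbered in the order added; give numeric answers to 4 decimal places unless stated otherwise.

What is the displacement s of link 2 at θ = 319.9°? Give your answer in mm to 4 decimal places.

seg 1 [0°–20.8°] simple-harmonic, h=25: full span → s += 25 → s = 25.0000
seg 2 [20.8°–72.6°] cycloidal, h=-5: full span → s += -5 → s = 20.0000
seg 3 [72.6°–118.2°] uniform, h=-15: full span → s += -15 → s = 5.0000
seg 4 [118.2°–209.6°] simple-harmonic, h=30: full span → s += 30 → s = 35.0000
seg 5 [209.6°–241.6°] uniform, h=8: full span → s += 8 → s = 43.0000
seg 6 [241.6°–360°] uniform, h=-43: θ=319.9° here. β=78.3, B=118.4. -43·78.3/118.4 = -28.4367 → s = 14.5633

14.5633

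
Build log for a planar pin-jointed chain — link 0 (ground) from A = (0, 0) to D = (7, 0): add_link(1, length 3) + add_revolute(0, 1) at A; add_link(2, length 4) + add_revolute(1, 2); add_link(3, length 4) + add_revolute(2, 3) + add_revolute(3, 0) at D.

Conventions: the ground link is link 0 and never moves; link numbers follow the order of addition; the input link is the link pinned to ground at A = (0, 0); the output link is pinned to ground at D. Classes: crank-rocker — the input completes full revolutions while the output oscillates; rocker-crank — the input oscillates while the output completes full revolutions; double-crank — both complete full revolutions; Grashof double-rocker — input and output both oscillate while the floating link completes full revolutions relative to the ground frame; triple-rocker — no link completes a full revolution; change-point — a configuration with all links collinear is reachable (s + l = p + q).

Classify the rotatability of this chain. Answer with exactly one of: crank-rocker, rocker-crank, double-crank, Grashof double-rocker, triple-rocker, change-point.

lengths: ground=7, input=3, coupler=4, output=4
sorted: s=3 (shortest), l=7 (longest), p+q=8
s + l = 10 vs p + q = 8
s + l > p + q → non-Grashof → no link fully rotates → triple-rocker

triple-rocker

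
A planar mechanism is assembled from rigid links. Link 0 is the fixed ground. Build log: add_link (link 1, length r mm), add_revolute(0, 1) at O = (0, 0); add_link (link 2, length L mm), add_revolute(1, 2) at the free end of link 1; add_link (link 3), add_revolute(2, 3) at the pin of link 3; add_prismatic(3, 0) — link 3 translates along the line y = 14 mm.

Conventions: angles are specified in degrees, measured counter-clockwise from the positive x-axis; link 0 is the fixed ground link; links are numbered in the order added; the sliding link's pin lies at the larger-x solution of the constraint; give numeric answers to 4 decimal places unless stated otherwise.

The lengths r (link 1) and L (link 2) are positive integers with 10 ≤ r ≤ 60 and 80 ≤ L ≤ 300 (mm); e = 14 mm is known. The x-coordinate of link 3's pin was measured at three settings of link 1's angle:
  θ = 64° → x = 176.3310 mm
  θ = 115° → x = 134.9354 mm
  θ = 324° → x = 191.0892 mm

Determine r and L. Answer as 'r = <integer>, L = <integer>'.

constraint per measurement: (x − r cos θ)² + (r sin θ − e)² = L²
subtracting the θ₁ and θ₂ equations cancels the r² and L² terms:
r = (x₁² − x₂²) / (2[(x₁cos θ₁ + e sin θ₁) − (x₂cos θ₂ + e sin θ₂)]) = 48.0000 → r = 48
L² = (x₁ − r cos θ₁)² + (r sin θ₁ − e)² = 24963.9938 → L = 158.0000 → L = 158
check at θ₃=324°: x = 191.0892 (printed 191.0892) ✓

r = 48, L = 158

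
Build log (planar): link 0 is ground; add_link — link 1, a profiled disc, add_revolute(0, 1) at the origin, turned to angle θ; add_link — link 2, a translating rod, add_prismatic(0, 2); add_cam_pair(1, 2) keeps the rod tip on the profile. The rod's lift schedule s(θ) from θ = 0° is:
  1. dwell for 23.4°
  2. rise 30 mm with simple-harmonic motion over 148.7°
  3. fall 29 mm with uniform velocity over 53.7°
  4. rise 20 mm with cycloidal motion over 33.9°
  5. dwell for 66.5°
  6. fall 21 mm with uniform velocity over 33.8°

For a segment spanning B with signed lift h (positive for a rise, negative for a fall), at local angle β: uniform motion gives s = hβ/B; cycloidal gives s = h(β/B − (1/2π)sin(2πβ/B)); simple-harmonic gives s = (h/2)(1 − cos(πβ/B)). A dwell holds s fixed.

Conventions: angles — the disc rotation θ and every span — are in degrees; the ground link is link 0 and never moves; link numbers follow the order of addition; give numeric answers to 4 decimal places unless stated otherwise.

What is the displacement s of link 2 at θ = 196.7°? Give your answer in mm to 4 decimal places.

seg 1 [0°–23.4°] dwell: s stays 0.0000
seg 2 [23.4°–172.1°] simple-harmonic, h=30: full span → s += 30 → s = 30.0000
seg 3 [172.1°–225.8°] uniform, h=-29: θ=196.7° here. β=24.6, B=53.7. -29·24.6/53.7 = -13.2849 → s = 16.7151

16.7151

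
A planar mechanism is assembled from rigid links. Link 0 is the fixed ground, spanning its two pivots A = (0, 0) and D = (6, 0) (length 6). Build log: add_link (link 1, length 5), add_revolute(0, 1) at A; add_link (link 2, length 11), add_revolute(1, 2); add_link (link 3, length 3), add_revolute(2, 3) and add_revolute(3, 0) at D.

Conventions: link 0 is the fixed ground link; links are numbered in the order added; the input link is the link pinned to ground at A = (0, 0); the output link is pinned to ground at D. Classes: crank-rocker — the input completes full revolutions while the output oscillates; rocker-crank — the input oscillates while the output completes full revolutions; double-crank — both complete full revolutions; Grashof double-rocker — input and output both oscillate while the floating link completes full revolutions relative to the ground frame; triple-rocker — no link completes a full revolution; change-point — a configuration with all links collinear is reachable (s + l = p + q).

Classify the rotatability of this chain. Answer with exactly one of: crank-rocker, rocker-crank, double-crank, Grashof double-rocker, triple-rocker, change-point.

lengths: ground=6, input=5, coupler=11, output=3
sorted: s=3 (shortest), l=11 (longest), p+q=11
s + l = 14 vs p + q = 11
s + l > p + q → non-Grashof → no link fully rotates → triple-rocker

triple-rocker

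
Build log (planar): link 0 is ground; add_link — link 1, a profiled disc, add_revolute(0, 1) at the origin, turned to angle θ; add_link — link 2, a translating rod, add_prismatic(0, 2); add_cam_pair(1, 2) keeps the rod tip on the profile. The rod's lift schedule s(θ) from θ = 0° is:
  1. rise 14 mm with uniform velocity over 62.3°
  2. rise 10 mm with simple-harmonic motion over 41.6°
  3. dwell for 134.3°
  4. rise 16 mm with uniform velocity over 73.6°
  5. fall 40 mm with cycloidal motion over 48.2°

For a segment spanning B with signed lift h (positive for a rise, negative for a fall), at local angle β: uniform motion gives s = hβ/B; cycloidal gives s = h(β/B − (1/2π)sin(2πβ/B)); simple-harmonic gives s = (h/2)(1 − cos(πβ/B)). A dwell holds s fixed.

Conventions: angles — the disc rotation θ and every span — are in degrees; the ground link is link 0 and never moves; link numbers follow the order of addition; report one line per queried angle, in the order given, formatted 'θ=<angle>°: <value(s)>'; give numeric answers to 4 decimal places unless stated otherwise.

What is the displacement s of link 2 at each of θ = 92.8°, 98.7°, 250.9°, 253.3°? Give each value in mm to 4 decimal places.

seg 1 [0°–62.3°] uniform, h=14: full span → s += 14 → s = 14.0000
seg 2 [62.3°–103.9°] simple-harmonic, h=10: θ=92.8° here. β=30.5, B=41.6. 10/2·(1 − cos(π·0.7332)) = 8.3438 → s = 22.3438
seg 2 [62.3°–103.9°] simple-harmonic, h=10: θ=98.7° here. β=36.4, B=41.6. 10/2·(1 − cos(π·0.8750)) = 9.6194 → s = 23.6194
seg 2 [62.3°–103.9°] simple-harmonic, h=10: full span → s += 10 → s = 24.0000
seg 3 [103.9°–238.2°] dwell: s stays 24.0000
seg 4 [238.2°–311.8°] uniform, h=16: θ=250.9° here. β=12.7, B=73.6. 16·12.7/73.6 = 2.7609 → s = 26.7609
seg 4 [238.2°–311.8°] uniform, h=16: θ=253.3° here. β=15.1, B=73.6. 16·15.1/73.6 = 3.2826 → s = 27.2826

θ=92.8°: 22.3438
θ=98.7°: 23.6194
θ=250.9°: 26.7609
θ=253.3°: 27.2826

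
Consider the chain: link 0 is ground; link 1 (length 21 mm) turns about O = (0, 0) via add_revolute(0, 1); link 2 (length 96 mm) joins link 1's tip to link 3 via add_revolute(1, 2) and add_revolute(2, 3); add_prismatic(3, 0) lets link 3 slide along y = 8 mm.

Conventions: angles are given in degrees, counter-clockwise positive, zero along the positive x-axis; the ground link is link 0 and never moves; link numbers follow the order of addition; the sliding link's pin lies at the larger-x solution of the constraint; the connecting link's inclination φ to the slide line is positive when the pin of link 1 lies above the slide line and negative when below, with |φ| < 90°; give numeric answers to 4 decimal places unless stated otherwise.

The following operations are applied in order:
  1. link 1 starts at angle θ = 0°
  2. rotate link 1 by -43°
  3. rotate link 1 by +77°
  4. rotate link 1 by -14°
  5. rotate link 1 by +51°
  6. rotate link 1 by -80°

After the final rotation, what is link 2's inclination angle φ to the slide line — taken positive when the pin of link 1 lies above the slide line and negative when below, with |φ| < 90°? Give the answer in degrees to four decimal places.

geometry: r = 21 mm, L = 96 mm, e = 8 mm; θ starts at 0°
rotate link 1 by -43°: θ ← 0° -43° = -43°
rotate link 1 by +77°: θ ← -43° +77° = 34°
rotate link 1 by -14°: θ ← 34° -14° = 20°
rotate link 1 by +51°: θ ← 20° +51° = 71°
rotate link 1 by -80°: θ ← 71° -80° = -9°
h = r sin θ − e = -3.285124 − 8 = -11.285124
sin φ = h / L = -11.285124 / 96 = -0.11755337
φ = arcsin(-0.11755337) = -6.750922°

-6.7509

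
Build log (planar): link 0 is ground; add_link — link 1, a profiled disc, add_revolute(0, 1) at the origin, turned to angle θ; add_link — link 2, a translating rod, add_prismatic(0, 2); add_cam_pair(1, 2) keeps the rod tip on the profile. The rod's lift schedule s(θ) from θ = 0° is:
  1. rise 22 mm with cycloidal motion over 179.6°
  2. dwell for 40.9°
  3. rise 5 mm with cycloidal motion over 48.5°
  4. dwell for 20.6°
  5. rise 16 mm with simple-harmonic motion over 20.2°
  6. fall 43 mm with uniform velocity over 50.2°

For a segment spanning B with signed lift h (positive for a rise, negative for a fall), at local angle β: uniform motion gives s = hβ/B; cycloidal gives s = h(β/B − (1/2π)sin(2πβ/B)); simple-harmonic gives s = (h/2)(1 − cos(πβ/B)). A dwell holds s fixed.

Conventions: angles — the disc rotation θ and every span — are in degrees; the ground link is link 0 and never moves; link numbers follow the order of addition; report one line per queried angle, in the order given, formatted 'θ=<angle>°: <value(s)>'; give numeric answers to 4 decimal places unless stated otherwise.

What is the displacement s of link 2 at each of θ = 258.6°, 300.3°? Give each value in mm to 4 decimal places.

seg 1 [0°–179.6°] cycloidal, h=22: full span → s += 22 → s = 22.0000
seg 2 [179.6°–220.5°] dwell: s stays 22.0000
seg 3 [220.5°–269°] cycloidal, h=5: θ=258.6° here. β=38.1, B=48.5. 5·(0.7856 − sin(2π·0.7856)/(2π)) = 4.7038 → s = 26.7038
seg 3 [220.5°–269°] cycloidal, h=5: full span → s += 5 → s = 27.0000
seg 4 [269°–289.6°] dwell: s stays 27.0000
seg 5 [289.6°–309.8°] simple-harmonic, h=16: θ=300.3° here. β=10.7, B=20.2. 16/2·(1 − cos(π·0.5297)) = 8.7454 → s = 35.7454

θ=258.6°: 26.7038
θ=300.3°: 35.7454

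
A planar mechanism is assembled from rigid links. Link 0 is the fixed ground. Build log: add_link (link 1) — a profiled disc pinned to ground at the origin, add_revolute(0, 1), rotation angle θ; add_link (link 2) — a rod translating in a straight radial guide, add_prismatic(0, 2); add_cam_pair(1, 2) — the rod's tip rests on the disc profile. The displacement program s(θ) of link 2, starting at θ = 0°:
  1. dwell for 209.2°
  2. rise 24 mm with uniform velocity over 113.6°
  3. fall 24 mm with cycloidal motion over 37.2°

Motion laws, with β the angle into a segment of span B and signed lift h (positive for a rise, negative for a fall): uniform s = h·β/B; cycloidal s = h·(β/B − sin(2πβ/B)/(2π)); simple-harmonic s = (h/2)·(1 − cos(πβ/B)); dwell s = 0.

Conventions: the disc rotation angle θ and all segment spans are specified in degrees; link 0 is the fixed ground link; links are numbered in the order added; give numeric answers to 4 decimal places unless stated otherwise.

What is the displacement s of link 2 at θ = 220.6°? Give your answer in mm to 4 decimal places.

seg 1 [0°–209.2°] dwell: s stays 0.0000
seg 2 [209.2°–322.8°] uniform, h=24: θ=220.6° here. β=11.4, B=113.6. 24·11.4/113.6 = 2.4085 → s = 2.4085

2.4085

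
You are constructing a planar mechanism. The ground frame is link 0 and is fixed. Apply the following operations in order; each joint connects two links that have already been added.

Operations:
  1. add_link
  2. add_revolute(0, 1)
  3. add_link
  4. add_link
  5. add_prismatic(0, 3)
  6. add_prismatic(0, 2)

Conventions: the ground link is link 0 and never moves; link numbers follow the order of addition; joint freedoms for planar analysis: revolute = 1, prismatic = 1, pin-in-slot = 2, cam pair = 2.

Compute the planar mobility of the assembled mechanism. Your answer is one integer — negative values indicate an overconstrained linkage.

ground; <1,0,0>
#1 <2,0,0>
R:0↔1 J1 <2,1,0>
#2 <3,1,0>
#3 <4,1,0>
P:0↔3 J1 <4,2,0>
P:0↔2 J1 <4,3,0>
3×3 − 2×3 − 1×0 = 3

M = 3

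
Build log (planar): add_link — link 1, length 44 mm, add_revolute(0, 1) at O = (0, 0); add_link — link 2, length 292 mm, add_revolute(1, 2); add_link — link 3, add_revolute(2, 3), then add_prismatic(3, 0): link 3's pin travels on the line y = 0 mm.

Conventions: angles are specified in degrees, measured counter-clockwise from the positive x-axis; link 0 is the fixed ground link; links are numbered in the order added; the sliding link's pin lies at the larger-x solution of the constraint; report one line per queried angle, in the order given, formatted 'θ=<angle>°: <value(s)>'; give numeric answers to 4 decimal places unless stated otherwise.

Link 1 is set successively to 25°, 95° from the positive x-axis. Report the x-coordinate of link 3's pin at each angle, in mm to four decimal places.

geometry: r = 44 mm, L = 292 mm, e = 0 mm
θ=25°: crank pin P = (r cos θ, r sin θ) = (39.877543, 18.595204)
θ=25°: h = r sin θ − e = 18.595204 − 0 = 18.595204
θ=25°: x = r cos θ + √(L² − h²) = 39.877543 + 291.407307 = 331.284849
θ=95°: crank pin P = (r cos θ, r sin θ) = (-3.834853, 43.832567)
θ=95°: h = r sin θ − e = 43.832567 − 0 = 43.832567
θ=95°: x = r cos θ + √(L² − h²) = -3.834853 + 288.691368 = 284.856516

θ=25°: 331.2848
θ=95°: 284.8565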